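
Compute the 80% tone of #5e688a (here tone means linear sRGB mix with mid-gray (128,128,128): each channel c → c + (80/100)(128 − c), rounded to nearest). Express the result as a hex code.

#5e688a is rgb(94, 104, 138).
Lerp each channel 80% toward 128:
  R: 94 + 0.8×(128−94) = 94 + 27.2 = 121.2 → 121
  G: 104 + 19.2 = 123.2 → 123
  B: 138 − 8 = 130 → 130
rgb(121, 123, 130) = #797b82.

#797b82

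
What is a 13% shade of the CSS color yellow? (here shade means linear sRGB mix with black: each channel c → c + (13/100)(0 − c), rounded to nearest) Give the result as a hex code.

#dede00

CSS yellow is rgb(255, 255, 0).
Lerp each channel 13% toward 0:
  R: 255 + 0.13×(0−255) = 255 − 33.15 = 221.85 → 222
  G: 255 − 33.15 = 221.85 → 222
  B: 0 + 0.13×(0−0) = 0 + 0 = 0 → 0
rgb(222, 222, 0) = #dede00.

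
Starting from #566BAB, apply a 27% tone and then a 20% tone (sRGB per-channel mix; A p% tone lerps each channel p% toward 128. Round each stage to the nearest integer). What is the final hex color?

#677499

#566BAB is rgb(86, 107, 171).
A 27% tone moves each channel 27% toward 128:
  R: 86 + 0.27×(128−86) = 86 + 11.34 = 97.34 → 97
  G: 107 + 0.27×(128−107) = 107 + 5.67 = 112.67 → 113
  B: 171 − 11.61 = 159.39 → 159
After the tone: rgb(97, 113, 159) = #61719F.
A 20% tone moves each channel 20% toward 128:
  R: 97 + 0.2×(128−97) = 97 + 6.2 = 103.2 → 103
  G: 113 + 3 = 116 → 116
  B: 159 − 6.2 = 152.8 → 153
rgb(103, 116, 153) = #677499.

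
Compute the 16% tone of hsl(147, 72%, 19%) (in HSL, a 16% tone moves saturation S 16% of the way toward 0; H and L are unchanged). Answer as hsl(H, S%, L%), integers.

hsl(147, 60%, 19%)

S moves 16% from 72 toward 0: 72 − 11.52 = 60.48 → 60.
H and L are unchanged.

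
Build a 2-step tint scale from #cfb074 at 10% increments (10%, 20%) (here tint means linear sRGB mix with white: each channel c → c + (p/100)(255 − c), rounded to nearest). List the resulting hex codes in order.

#d4b882, #d9c090

#cfb074 is rgb(207, 176, 116).
10%: (207 + 4.8 = 211.8→212, 176 + 7.9 = 183.9→184, 116 + 13.9 = 129.9→130) → #d4b882
20%: (207 + 9.6 = 216.6→217, 176 + 15.8 = 191.8→192, 116 + 27.8 = 143.8→144) → #d9c090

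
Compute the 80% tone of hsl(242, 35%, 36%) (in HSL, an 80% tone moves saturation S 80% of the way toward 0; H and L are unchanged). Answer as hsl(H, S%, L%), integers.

hsl(242, 7%, 36%)

S moves 80% from 35 toward 0: 35 − 28 = 7 → 7.
H and L are unchanged.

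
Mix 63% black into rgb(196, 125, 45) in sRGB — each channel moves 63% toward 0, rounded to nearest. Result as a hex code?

Per channel, c → c + 0.63(0 − c):
  R: 196 + 0.63×(0−196) = 196 − 123.48 = 72.52 → 73
  G: 125 − 78.75 = 46.25 → 46
  B: 45 + 0.63×(0−45) = 45 − 28.35 = 16.65 → 17
rgb(73, 46, 17) = #492e11.

#492e11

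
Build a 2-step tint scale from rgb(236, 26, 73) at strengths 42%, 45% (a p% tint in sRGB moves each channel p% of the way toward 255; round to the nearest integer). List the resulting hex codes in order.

42%: (236 + 7.98 = 243.98→244, 26 + 96.18 = 122.18→122, 73 + 76.44 = 149.44→149) → #f47a95
45%: (236 + 8.55 = 244.55→245, 26 + 103.05 = 129.05→129, 73 + 81.9 = 154.9→155) → #f5819b

#f47a95, #f5819b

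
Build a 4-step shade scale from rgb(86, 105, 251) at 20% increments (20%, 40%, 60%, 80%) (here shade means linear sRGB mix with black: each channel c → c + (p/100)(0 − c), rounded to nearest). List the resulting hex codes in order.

20%: (86 − 17.2 = 68.8→69, 105 − 21 = 84→84, 251 − 50.2 = 200.8→201) → #4554C9
40%: (86 − 34.4 = 51.6→52, 105 − 42 = 63→63, 251 − 100.4 = 150.6→151) → #343F97
60%: (86 − 51.6 = 34.4→34, 105 − 63 = 42→42, 251 − 150.6 = 100.4→100) → #222A64
80%: (86 − 68.8 = 17.2→17, 105 − 84 = 21→21, 251 − 200.8 = 50.2→50) → #111532

#4554C9, #343F97, #222A64, #111532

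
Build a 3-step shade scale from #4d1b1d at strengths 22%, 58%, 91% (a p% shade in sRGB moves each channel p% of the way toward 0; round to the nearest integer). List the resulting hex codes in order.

#3c1517, #200b0c, #070203

#4d1b1d is rgb(77, 27, 29).
22%: (77 − 16.94 = 60.06→60, 27 − 5.94 = 21.06→21, 29 − 6.38 = 22.62→23) → #3c1517
58%: (77 − 44.66 = 32.34→32, 27 − 15.66 = 11.34→11, 29 − 16.82 = 12.18→12) → #200b0c
91%: (77 − 70.07 = 6.93→7, 27 − 24.57 = 2.43→2, 29 − 26.39 = 2.61→3) → #070203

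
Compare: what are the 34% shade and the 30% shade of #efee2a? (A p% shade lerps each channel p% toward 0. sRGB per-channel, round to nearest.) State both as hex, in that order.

#efee2a is rgb(239, 238, 42).
34% shade:
  R: 239 + 0.34×(0−239) = 239 − 81.26 = 157.74 → 158
  G: 238 + 0.34×(0−238) = 238 − 80.92 = 157.08 → 157
  B: 42 + 0.34×(0−42) = 42 − 14.28 = 27.72 → 28
  → #9e9d1c
30% shade:
  R: 239 − 71.7 = 167.3 → 167
  G: 238 + 0.3×(0−238) = 238 − 71.4 = 166.6 → 167
  B: 42 + 0.3×(0−42) = 42 − 12.6 = 29.4 → 29
  → #a7a71d

#9e9d1c, #a7a71d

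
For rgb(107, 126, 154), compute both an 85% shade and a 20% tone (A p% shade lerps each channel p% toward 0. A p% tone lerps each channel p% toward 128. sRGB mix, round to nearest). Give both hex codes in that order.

85% shade:
  R: 107 − 90.95 = 16.05 → 16
  G: 126 + 0.85×(0−126) = 126 − 107.1 = 18.9 → 19
  B: 154 + 0.85×(0−154) = 154 − 130.9 = 23.1 → 23
  → #101317
20% tone:
  R: 107 + 0.2×(128−107) = 107 + 4.2 = 111.2 → 111
  G: 126 + 0.4 = 126.4 → 126
  B: 154 − 5.2 = 148.8 → 149
  → #6F7E95

#101317, #6F7E95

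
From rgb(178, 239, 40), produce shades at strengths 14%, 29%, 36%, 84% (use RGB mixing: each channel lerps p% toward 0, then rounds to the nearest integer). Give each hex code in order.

#99CE22, #7EAA1C, #72991A, #1C2606

14%: (178 − 24.92 = 153.08→153, 239 − 33.46 = 205.54→206, 40 − 5.6 = 34.4→34) → #99CE22
29%: (178 − 51.62 = 126.38→126, 239 − 69.31 = 169.69→170, 40 − 11.6 = 28.4→28) → #7EAA1C
36%: (178 − 64.08 = 113.92→114, 239 − 86.04 = 152.96→153, 40 − 14.4 = 25.6→26) → #72991A
84%: (178 − 149.52 = 28.48→28, 239 − 200.76 = 38.24→38, 40 − 33.6 = 6.4→6) → #1C2606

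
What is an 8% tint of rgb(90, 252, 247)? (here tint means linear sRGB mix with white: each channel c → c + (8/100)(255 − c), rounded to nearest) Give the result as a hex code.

Lerp each channel 8% toward 255:
  R: 90 + 0.08×(255−90) = 90 + 13.2 = 103.2 → 103
  G: 252 + 0.24 = 252.24 → 252
  B: 247 + 0.08×(255−247) = 247 + 0.64 = 247.64 → 248
rgb(103, 252, 248) = #67fcf8.

#67fcf8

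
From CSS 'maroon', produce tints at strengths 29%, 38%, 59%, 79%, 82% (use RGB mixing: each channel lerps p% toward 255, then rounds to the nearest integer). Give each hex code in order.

#a54a4a, #b06161, #cb9696, #e4c9c9, #e8d1d1

CSS maroon is rgb(128, 0, 0).
29%: (128 + 36.83 = 164.83→165, 0 + 73.95 = 73.95→74, 0 + 73.95 = 73.95→74) → #a54a4a
38%: (128 + 48.26 = 176.26→176, 0 + 96.9 = 96.9→97, 0 + 96.9 = 96.9→97) → #b06161
59%: (128 + 74.93 = 202.93→203, 0 + 150.45 = 150.45→150, 0 + 150.45 = 150.45→150) → #cb9696
79%: (128 + 100.33 = 228.33→228, 0 + 201.45 = 201.45→201, 0 + 201.45 = 201.45→201) → #e4c9c9
82%: (128 + 104.14 = 232.14→232, 0 + 209.1 = 209.1→209, 0 + 209.1 = 209.1→209) → #e8d1d1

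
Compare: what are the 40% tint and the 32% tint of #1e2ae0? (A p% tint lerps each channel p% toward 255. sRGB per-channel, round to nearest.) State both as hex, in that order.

#1e2ae0 is rgb(30, 42, 224).
40% tint:
  R: 30 + 90 = 120 → 120
  G: 42 + 0.4×(255−42) = 42 + 85.2 = 127.2 → 127
  B: 224 + 0.4×(255−224) = 224 + 12.4 = 236.4 → 236
  → #787fec
32% tint:
  R: 30 + 72 = 102 → 102
  G: 42 + 68.16 = 110.16 → 110
  B: 224 + 0.32×(255−224) = 224 + 9.92 = 233.92 → 234
  → #666eea

#787fec, #666eea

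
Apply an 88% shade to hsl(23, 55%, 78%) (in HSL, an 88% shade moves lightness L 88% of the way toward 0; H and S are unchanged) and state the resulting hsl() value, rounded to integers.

hsl(23, 55%, 9%)

L moves 88% from 78 toward 0: 78 − 68.64 = 9.36 → 9.
H and S are unchanged.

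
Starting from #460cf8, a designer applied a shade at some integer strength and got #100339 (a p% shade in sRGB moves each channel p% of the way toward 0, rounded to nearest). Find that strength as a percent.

77%

#460cf8 is rgb(70, 12, 248); #100339 is rgb(16, 3, 57).
On the B channel (widest range): 57 ≈ 248 + (p/100)(0 − 248), so p ≈ 100×(57 − 248)/(0 − 248) = -19100/-248 = 77.02.
p = 77 reproduces all three channels after rounding.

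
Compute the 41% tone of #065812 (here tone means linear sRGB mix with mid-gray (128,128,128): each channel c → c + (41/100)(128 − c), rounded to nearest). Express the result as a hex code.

#065812 is rgb(6, 88, 18).
Per channel, c → c + 0.41(128 − c):
  R: 6 + 0.41×(128−6) = 6 + 50.02 = 56.02 → 56
  G: 88 + 0.41×(128−88) = 88 + 16.4 = 104.4 → 104
  B: 18 + 0.41×(128−18) = 18 + 45.1 = 63.1 → 63
rgb(56, 104, 63) = #38683f.

#38683f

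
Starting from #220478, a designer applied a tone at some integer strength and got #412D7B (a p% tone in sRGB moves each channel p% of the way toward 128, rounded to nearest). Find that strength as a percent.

33%

#220478 is rgb(34, 4, 120); #412D7B is rgb(65, 45, 123).
On the G channel (widest range): 45 ≈ 4 + (p/100)(128 − 4), so p ≈ 100×(45 − 4)/(128 − 4) = 4100/124 = 33.06.
p = 33 reproduces all three channels after rounding.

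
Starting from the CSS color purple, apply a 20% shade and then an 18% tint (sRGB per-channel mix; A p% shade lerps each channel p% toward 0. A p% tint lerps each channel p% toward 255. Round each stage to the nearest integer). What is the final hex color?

CSS purple is rgb(128, 0, 128).
A 20% shade moves each channel 20% toward 0:
  R: 128 + 0.2×(0−128) = 128 − 25.6 = 102.4 → 102
  G: 0 + 0.2×(0−0) = 0 + 0 = 0 → 0
  B: 128 − 25.6 = 102.4 → 102
After the shade: rgb(102, 0, 102) = #660066.
Lerp each channel 18% toward 255:
  R: 102 + 27.54 = 129.54 → 130
  G: 0 + 0.18×(255−0) = 0 + 45.9 = 45.9 → 46
  B: 102 + 0.18×(255−102) = 102 + 27.54 = 129.54 → 130
rgb(130, 46, 130) = #822e82.

#822e82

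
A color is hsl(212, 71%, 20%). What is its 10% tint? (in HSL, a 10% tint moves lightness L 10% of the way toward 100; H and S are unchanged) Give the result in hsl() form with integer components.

hsl(212, 71%, 28%)

L moves 10% from 20 toward 100: 20 + 8 = 28 → 28.
H and S are unchanged.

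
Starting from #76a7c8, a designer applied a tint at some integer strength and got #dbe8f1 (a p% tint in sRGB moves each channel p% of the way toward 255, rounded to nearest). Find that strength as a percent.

#76a7c8 is rgb(118, 167, 200); #dbe8f1 is rgb(219, 232, 241).
On the R channel (widest range): 219 ≈ 118 + (p/100)(255 − 118), so p ≈ 100×(219 − 118)/(255 − 118) = 10100/137 = 73.72.
p = 74 reproduces all three channels after rounding.

74%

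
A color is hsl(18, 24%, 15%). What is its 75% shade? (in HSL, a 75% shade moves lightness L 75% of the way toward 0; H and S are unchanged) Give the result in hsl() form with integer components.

hsl(18, 24%, 4%)

L moves 75% from 15 toward 0: 15 − 11.25 = 3.75 → 4.
H and S are unchanged.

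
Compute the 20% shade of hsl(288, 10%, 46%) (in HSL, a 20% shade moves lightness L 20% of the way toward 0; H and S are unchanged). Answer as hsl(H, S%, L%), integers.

hsl(288, 10%, 37%)

L moves 20% from 46 toward 0: 46 − 9.2 = 36.8 → 37.
H and S are unchanged.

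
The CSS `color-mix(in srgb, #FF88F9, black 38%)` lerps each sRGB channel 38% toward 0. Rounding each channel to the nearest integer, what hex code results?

#FF88F9 is rgb(255, 136, 249).
Lerp each channel 38% toward 0:
  R: 255 − 96.9 = 158.1 → 158
  G: 136 − 51.68 = 84.32 → 84
  B: 249 − 94.62 = 154.38 → 154
rgb(158, 84, 154) = #9E549A.

#9E549A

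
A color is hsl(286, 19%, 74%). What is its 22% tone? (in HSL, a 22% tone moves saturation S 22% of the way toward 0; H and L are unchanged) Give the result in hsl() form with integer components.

S moves 22% from 19 toward 0: 19 − 4.18 = 14.82 → 15.
H and L are unchanged.

hsl(286, 15%, 74%)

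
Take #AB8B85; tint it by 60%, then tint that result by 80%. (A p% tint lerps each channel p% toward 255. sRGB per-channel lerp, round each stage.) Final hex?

#AB8B85 is rgb(171, 139, 133).
A 60% tint moves each channel 60% toward 255:
  R: 171 + 0.6×(255−171) = 171 + 50.4 = 221.4 → 221
  G: 139 + 0.6×(255−139) = 139 + 69.6 = 208.6 → 209
  B: 133 + 73.2 = 206.2 → 206
After the tint: rgb(221, 209, 206) = #DDD1CE.
Per channel, c → c + 0.8(255 − c):
  R: 221 + 0.8×(255−221) = 221 + 27.2 = 248.2 → 248
  G: 209 + 36.8 = 245.8 → 246
  B: 206 + 0.8×(255−206) = 206 + 39.2 = 245.2 → 245
rgb(248, 246, 245) = #F8F6F5.

#F8F6F5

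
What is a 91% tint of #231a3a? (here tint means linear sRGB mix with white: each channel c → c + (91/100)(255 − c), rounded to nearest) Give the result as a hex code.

#231a3a is rgb(35, 26, 58).
Per channel, c → c + 0.91(255 − c):
  R: 35 + 0.91×(255−35) = 35 + 200.2 = 235.2 → 235
  G: 26 + 0.91×(255−26) = 26 + 208.39 = 234.39 → 234
  B: 58 + 179.27 = 237.27 → 237
rgb(235, 234, 237) = #ebeaed.

#ebeaed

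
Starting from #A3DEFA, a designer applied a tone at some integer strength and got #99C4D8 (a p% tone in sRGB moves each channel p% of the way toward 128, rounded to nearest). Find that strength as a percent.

#A3DEFA is rgb(163, 222, 250); #99C4D8 is rgb(153, 196, 216).
On the B channel (widest range): 216 ≈ 250 + (p/100)(128 − 250), so p ≈ 100×(216 − 250)/(128 − 250) = -3400/-122 = 27.87.
p = 28 reproduces all three channels after rounding.

28%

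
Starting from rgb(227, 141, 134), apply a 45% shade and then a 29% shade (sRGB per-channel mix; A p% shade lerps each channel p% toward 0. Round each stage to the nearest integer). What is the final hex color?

Lerp each channel 45% toward 0:
  R: 227 + 0.45×(0−227) = 227 − 102.15 = 124.85 → 125
  G: 141 + 0.45×(0−141) = 141 − 63.45 = 77.55 → 78
  B: 134 + 0.45×(0−134) = 134 − 60.3 = 73.7 → 74
After the shade: rgb(125, 78, 74) = #7D4E4A.
Lerp each channel 29% toward 0:
  R: 125 + 0.29×(0−125) = 125 − 36.25 = 88.75 → 89
  G: 78 − 22.62 = 55.38 → 55
  B: 74 − 21.46 = 52.54 → 53
rgb(89, 55, 53) = #593735.

#593735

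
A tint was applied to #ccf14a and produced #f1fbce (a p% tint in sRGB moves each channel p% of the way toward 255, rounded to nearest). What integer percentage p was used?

#ccf14a is rgb(204, 241, 74); #f1fbce is rgb(241, 251, 206).
On the B channel (widest range): 206 ≈ 74 + (p/100)(255 − 74), so p ≈ 100×(206 − 74)/(255 − 74) = 13200/181 = 72.93.
p = 73 reproduces all three channels after rounding.

73%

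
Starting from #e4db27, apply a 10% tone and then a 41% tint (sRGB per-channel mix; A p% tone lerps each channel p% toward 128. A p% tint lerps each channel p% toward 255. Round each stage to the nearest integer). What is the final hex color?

#e9e485

#e4db27 is rgb(228, 219, 39).
Lerp each channel 10% toward 128:
  R: 228 + 0.1×(128−228) = 228 − 10 = 218 → 218
  G: 219 + 0.1×(128−219) = 219 − 9.1 = 209.9 → 210
  B: 39 + 0.1×(128−39) = 39 + 8.9 = 47.9 → 48
After the tone: rgb(218, 210, 48) = #dad230.
A 41% tint moves each channel 41% toward 255:
  R: 218 + 0.41×(255−218) = 218 + 15.17 = 233.17 → 233
  G: 210 + 0.41×(255−210) = 210 + 18.45 = 228.45 → 228
  B: 48 + 0.41×(255−48) = 48 + 84.87 = 132.87 → 133
rgb(233, 228, 133) = #e9e485.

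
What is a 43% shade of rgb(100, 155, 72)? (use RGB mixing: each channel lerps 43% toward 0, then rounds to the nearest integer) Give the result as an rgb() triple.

Per channel, c → c + 0.43(0 − c):
  R: 100 − 43 = 57 → 57
  G: 155 + 0.43×(0−155) = 155 − 66.65 = 88.35 → 88
  B: 72 + 0.43×(0−72) = 72 − 30.96 = 41.04 → 41

rgb(57, 88, 41)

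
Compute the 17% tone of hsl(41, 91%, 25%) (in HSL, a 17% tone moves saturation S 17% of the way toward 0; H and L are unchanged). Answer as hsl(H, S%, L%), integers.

S moves 17% from 91 toward 0: 91 − 15.47 = 75.53 → 76.
H and L are unchanged.

hsl(41, 76%, 25%)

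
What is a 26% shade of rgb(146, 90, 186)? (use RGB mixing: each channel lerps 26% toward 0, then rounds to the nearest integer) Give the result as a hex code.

#6C438A

Per channel, c → c + 0.26(0 − c):
  R: 146 − 37.96 = 108.04 → 108
  G: 90 + 0.26×(0−90) = 90 − 23.4 = 66.6 → 67
  B: 186 + 0.26×(0−186) = 186 − 48.36 = 137.64 → 138
rgb(108, 67, 138) = #6C438A.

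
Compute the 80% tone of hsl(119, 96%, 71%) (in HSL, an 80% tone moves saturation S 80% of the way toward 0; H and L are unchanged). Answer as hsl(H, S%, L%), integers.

S moves 80% from 96 toward 0: 96 − 76.8 = 19.2 → 19.
H and L are unchanged.

hsl(119, 19%, 71%)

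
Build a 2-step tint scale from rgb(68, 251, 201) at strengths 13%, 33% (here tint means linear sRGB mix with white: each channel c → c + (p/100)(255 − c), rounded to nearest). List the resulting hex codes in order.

13%: (68 + 24.31 = 92.31→92, 251 + 0.52 = 251.52→252, 201 + 7.02 = 208.02→208) → #5cfcd0
33%: (68 + 61.71 = 129.71→130, 251 + 1.32 = 252.32→252, 201 + 17.82 = 218.82→219) → #82fcdb

#5cfcd0, #82fcdb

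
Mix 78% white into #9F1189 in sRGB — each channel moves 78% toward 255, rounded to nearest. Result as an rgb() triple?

#9F1189 is rgb(159, 17, 137).
Lerp each channel 78% toward 255:
  R: 159 + 74.88 = 233.88 → 234
  G: 17 + 0.78×(255−17) = 17 + 185.64 = 202.64 → 203
  B: 137 + 0.78×(255−137) = 137 + 92.04 = 229.04 → 229

rgb(234, 203, 229)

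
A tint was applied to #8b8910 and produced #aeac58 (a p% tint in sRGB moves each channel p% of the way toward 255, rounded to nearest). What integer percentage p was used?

30%

#8b8910 is rgb(139, 137, 16); #aeac58 is rgb(174, 172, 88).
On the B channel (widest range): 88 ≈ 16 + (p/100)(255 − 16), so p ≈ 100×(88 − 16)/(255 − 16) = 7200/239 = 30.13.
p = 30 reproduces all three channels after rounding.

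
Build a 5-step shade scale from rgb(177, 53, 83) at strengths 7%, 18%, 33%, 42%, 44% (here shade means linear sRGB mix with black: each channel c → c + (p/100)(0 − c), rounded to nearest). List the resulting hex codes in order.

#A5314D, #912B44, #772438, #671F30, #631E2E

7%: (177 − 12.39 = 164.61→165, 53 − 3.71 = 49.29→49, 83 − 5.81 = 77.19→77) → #A5314D
18%: (177 − 31.86 = 145.14→145, 53 − 9.54 = 43.46→43, 83 − 14.94 = 68.06→68) → #912B44
33%: (177 − 58.41 = 118.59→119, 53 − 17.49 = 35.51→36, 83 − 27.39 = 55.61→56) → #772438
42%: (177 − 74.34 = 102.66→103, 53 − 22.26 = 30.74→31, 83 − 34.86 = 48.14→48) → #671F30
44%: (177 − 77.88 = 99.12→99, 53 − 23.32 = 29.68→30, 83 − 36.52 = 46.48→46) → #631E2E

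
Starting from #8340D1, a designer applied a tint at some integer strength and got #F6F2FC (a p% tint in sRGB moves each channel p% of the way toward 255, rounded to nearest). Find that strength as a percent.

93%

#8340D1 is rgb(131, 64, 209); #F6F2FC is rgb(246, 242, 252).
On the G channel (widest range): 242 ≈ 64 + (p/100)(255 − 64), so p ≈ 100×(242 − 64)/(255 − 64) = 17800/191 = 93.19.
p = 93 reproduces all three channels after rounding.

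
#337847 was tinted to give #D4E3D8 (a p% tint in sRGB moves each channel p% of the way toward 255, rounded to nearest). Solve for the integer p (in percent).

79%

#337847 is rgb(51, 120, 71); #D4E3D8 is rgb(212, 227, 216).
On the R channel (widest range): 212 ≈ 51 + (p/100)(255 − 51), so p ≈ 100×(212 − 51)/(255 − 51) = 16100/204 = 78.92.
p = 79 reproduces all three channels after rounding.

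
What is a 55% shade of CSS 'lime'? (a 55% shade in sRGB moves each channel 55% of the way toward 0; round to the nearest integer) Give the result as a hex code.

CSS lime is rgb(0, 255, 0).
Lerp each channel 55% toward 0:
  R: 0 + 0 = 0 → 0
  G: 255 + 0.55×(0−255) = 255 − 140.25 = 114.75 → 115
  B: 0 + 0.55×(0−0) = 0 + 0 = 0 → 0
rgb(0, 115, 0) = #007300.

#007300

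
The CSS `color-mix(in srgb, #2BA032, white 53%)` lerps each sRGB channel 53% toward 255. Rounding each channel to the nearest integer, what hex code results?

#2BA032 is rgb(43, 160, 50).
A 53% tint moves each channel 53% toward 255:
  R: 43 + 0.53×(255−43) = 43 + 112.36 = 155.36 → 155
  G: 160 + 0.53×(255−160) = 160 + 50.35 = 210.35 → 210
  B: 50 + 108.65 = 158.65 → 159
rgb(155, 210, 159) = #9BD29F.

#9BD29F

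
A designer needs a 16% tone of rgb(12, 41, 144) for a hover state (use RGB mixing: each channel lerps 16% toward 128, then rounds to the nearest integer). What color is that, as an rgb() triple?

rgb(31, 55, 141)

Per channel, c → c + 0.16(128 − c):
  R: 12 + 0.16×(128−12) = 12 + 18.56 = 30.56 → 31
  G: 41 + 13.92 = 54.92 → 55
  B: 144 − 2.56 = 141.44 → 141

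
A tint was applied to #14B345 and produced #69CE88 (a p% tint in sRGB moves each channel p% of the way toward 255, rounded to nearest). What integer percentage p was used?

#14B345 is rgb(20, 179, 69); #69CE88 is rgb(105, 206, 136).
On the R channel (widest range): 105 ≈ 20 + (p/100)(255 − 20), so p ≈ 100×(105 − 20)/(255 − 20) = 8500/235 = 36.17.
p = 36 reproduces all three channels after rounding.

36%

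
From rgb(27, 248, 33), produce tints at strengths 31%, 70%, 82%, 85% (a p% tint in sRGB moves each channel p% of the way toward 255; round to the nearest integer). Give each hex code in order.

#62fa66, #bbfdbc, #d6fed7, #ddfede

31%: (27 + 70.68 = 97.68→98, 248 + 2.17 = 250.17→250, 33 + 68.82 = 101.82→102) → #62fa66
70%: (27 + 159.6 = 186.6→187, 248 + 4.9 = 252.9→253, 33 + 155.4 = 188.4→188) → #bbfdbc
82%: (27 + 186.96 = 213.96→214, 248 + 5.74 = 253.74→254, 33 + 182.04 = 215.04→215) → #d6fed7
85%: (27 + 193.8 = 220.8→221, 248 + 5.95 = 253.95→254, 33 + 188.7 = 221.7→222) → #ddfede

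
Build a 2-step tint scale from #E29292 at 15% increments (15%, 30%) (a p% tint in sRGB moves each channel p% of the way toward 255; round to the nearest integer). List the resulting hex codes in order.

#E6A2A2, #EBB3B3

#E29292 is rgb(226, 146, 146).
15%: (226 + 4.35 = 230.35→230, 146 + 16.35 = 162.35→162, 146 + 16.35 = 162.35→162) → #E6A2A2
30%: (226 + 8.7 = 234.7→235, 146 + 32.7 = 178.7→179, 146 + 32.7 = 178.7→179) → #EBB3B3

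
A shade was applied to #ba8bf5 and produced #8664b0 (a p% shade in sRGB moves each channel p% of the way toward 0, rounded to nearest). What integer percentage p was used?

28%

#ba8bf5 is rgb(186, 139, 245); #8664b0 is rgb(134, 100, 176).
On the B channel (widest range): 176 ≈ 245 + (p/100)(0 − 245), so p ≈ 100×(176 − 245)/(0 − 245) = -6900/-245 = 28.16.
p = 28 reproduces all three channels after rounding.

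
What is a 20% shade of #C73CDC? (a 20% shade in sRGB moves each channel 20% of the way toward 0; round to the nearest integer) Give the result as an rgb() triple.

#C73CDC is rgb(199, 60, 220).
A 20% shade moves each channel 20% toward 0:
  R: 199 − 39.8 = 159.2 → 159
  G: 60 − 12 = 48 → 48
  B: 220 + 0.2×(0−220) = 220 − 44 = 176 → 176

rgb(159, 48, 176)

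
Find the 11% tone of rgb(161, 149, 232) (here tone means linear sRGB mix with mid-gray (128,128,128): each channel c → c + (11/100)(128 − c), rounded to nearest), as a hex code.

#9D93DD

Per channel, c → c + 0.11(128 − c):
  R: 161 + 0.11×(128−161) = 161 − 3.63 = 157.37 → 157
  G: 149 + 0.11×(128−149) = 149 − 2.31 = 146.69 → 147
  B: 232 + 0.11×(128−232) = 232 − 11.44 = 220.56 → 221
rgb(157, 147, 221) = #9D93DD.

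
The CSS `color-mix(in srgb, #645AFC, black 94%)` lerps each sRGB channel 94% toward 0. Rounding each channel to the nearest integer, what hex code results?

#06050F

#645AFC is rgb(100, 90, 252).
Per channel, c → c + 0.94(0 − c):
  R: 100 + 0.94×(0−100) = 100 − 94 = 6 → 6
  G: 90 − 84.6 = 5.4 → 5
  B: 252 + 0.94×(0−252) = 252 − 236.88 = 15.12 → 15
rgb(6, 5, 15) = #06050F.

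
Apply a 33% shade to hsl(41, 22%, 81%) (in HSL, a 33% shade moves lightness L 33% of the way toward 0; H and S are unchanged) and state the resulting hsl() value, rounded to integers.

hsl(41, 22%, 54%)

L moves 33% from 81 toward 0: 81 − 26.73 = 54.27 → 54.
H and S are unchanged.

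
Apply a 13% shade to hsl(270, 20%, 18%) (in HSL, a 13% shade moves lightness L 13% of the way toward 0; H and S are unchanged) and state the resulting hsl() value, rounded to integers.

L moves 13% from 18 toward 0: 18 − 2.34 = 15.66 → 16.
H and S are unchanged.

hsl(270, 20%, 16%)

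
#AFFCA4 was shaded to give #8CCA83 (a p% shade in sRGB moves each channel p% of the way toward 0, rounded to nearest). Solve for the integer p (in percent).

#AFFCA4 is rgb(175, 252, 164); #8CCA83 is rgb(140, 202, 131).
On the G channel (widest range): 202 ≈ 252 + (p/100)(0 − 252), so p ≈ 100×(202 − 252)/(0 − 252) = -5000/-252 = 19.84.
p = 20 reproduces all three channels after rounding.

20%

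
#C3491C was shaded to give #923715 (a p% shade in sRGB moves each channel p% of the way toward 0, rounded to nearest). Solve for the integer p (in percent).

25%

#C3491C is rgb(195, 73, 28); #923715 is rgb(146, 55, 21).
On the R channel (widest range): 146 ≈ 195 + (p/100)(0 − 195), so p ≈ 100×(146 − 195)/(0 − 195) = -4900/-195 = 25.13.
p = 25 reproduces all three channels after rounding.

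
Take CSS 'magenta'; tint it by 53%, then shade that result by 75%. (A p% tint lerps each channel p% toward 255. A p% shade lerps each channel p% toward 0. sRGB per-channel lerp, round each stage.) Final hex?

CSS magenta is rgb(255, 0, 255).
Per channel, c → c + 0.53(255 − c):
  R: 255 + 0.53×(255−255) = 255 + 0 = 255 → 255
  G: 0 + 135.15 = 135.15 → 135
  B: 255 + 0.53×(255−255) = 255 + 0 = 255 → 255
After the tint: rgb(255, 135, 255) = #ff87ff.
Lerp each channel 75% toward 0:
  R: 255 + 0.75×(0−255) = 255 − 191.25 = 63.75 → 64
  G: 135 − 101.25 = 33.75 → 34
  B: 255 + 0.75×(0−255) = 255 − 191.25 = 63.75 → 64
rgb(64, 34, 64) = #402240.

#402240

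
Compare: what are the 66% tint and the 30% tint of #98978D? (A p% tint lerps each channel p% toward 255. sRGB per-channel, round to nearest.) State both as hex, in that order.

#DCDCD8, #B7B6AF

#98978D is rgb(152, 151, 141).
66% tint:
  R: 152 + 67.98 = 219.98 → 220
  G: 151 + 68.64 = 219.64 → 220
  B: 141 + 0.66×(255−141) = 141 + 75.24 = 216.24 → 216
  → #DCDCD8
30% tint:
  R: 152 + 0.3×(255−152) = 152 + 30.9 = 182.9 → 183
  G: 151 + 0.3×(255−151) = 151 + 31.2 = 182.2 → 182
  B: 141 + 0.3×(255−141) = 141 + 34.2 = 175.2 → 175
  → #B7B6AF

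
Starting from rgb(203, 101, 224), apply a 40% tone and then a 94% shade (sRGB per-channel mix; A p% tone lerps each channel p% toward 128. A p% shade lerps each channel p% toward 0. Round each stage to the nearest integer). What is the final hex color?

Lerp each channel 40% toward 128:
  R: 203 + 0.4×(128−203) = 203 − 30 = 173 → 173
  G: 101 + 0.4×(128−101) = 101 + 10.8 = 111.8 → 112
  B: 224 − 38.4 = 185.6 → 186
After the tone: rgb(173, 112, 186) = #ad70ba.
Lerp each channel 94% toward 0:
  R: 173 + 0.94×(0−173) = 173 − 162.62 = 10.38 → 10
  G: 112 + 0.94×(0−112) = 112 − 105.28 = 6.72 → 7
  B: 186 + 0.94×(0−186) = 186 − 174.84 = 11.16 → 11
rgb(10, 7, 11) = #0a070b.

#0a070b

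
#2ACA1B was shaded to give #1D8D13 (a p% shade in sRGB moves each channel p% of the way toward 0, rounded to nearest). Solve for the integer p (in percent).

#2ACA1B is rgb(42, 202, 27); #1D8D13 is rgb(29, 141, 19).
On the G channel (widest range): 141 ≈ 202 + (p/100)(0 − 202), so p ≈ 100×(141 − 202)/(0 − 202) = -6100/-202 = 30.20.
p = 30 reproduces all three channels after rounding.

30%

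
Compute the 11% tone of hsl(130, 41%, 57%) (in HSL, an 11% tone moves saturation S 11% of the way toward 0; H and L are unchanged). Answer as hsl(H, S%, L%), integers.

hsl(130, 36%, 57%)

S moves 11% from 41 toward 0: 41 − 4.51 = 36.49 → 36.
H and L are unchanged.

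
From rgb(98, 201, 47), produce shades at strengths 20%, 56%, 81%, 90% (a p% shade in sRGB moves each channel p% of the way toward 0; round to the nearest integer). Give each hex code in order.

#4EA126, #2B5815, #132609, #0A1405

20%: (98 − 19.6 = 78.4→78, 201 − 40.2 = 160.8→161, 47 − 9.4 = 37.6→38) → #4EA126
56%: (98 − 54.88 = 43.12→43, 201 − 112.56 = 88.44→88, 47 − 26.32 = 20.68→21) → #2B5815
81%: (98 − 79.38 = 18.62→19, 201 − 162.81 = 38.19→38, 47 − 38.07 = 8.93→9) → #132609
90%: (98 − 88.2 = 9.8→10, 201 − 180.9 = 20.1→20, 47 − 42.3 = 4.7→5) → #0A1405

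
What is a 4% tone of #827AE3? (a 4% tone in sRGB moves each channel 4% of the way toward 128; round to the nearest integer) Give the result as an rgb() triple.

#827AE3 is rgb(130, 122, 227).
A 4% tone moves each channel 4% toward 128:
  R: 130 + 0.04×(128−130) = 130 − 0.08 = 129.92 → 130
  G: 122 + 0.24 = 122.24 → 122
  B: 227 + 0.04×(128−227) = 227 − 3.96 = 223.04 → 223

rgb(130, 122, 223)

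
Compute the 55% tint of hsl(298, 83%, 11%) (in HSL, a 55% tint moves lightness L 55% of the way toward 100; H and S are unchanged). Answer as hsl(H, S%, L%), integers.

hsl(298, 83%, 60%)

L moves 55% from 11 toward 100: 11 + 48.95 = 59.95 → 60.
H and S are unchanged.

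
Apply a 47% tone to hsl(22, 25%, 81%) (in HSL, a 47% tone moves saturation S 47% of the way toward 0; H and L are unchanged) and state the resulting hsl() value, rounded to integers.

S moves 47% from 25 toward 0: 25 − 11.75 = 13.25 → 13.
H and L are unchanged.

hsl(22, 13%, 81%)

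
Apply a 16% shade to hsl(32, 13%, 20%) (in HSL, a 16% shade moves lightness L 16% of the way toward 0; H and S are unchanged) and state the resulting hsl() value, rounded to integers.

hsl(32, 13%, 17%)

L moves 16% from 20 toward 0: 20 − 3.2 = 16.8 → 17.
H and S are unchanged.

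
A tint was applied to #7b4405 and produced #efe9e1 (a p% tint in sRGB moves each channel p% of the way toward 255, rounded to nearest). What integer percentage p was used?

88%

#7b4405 is rgb(123, 68, 5); #efe9e1 is rgb(239, 233, 225).
On the B channel (widest range): 225 ≈ 5 + (p/100)(255 − 5), so p ≈ 100×(225 − 5)/(255 − 5) = 22000/250 = 88.00.
p = 88 reproduces all three channels after rounding.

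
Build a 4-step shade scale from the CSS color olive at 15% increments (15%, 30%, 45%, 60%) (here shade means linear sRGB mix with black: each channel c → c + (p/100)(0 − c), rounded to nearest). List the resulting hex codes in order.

CSS olive is rgb(128, 128, 0).
15%: (128 − 19.2 = 108.8→109, 128 − 19.2 = 108.8→109, 0→0) → #6D6D00
30%: (128 − 38.4 = 89.6→90, 128 − 38.4 = 89.6→90, 0→0) → #5A5A00
45%: (128 − 57.6 = 70.4→70, 128 − 57.6 = 70.4→70, 0→0) → #464600
60%: (128 − 76.8 = 51.2→51, 128 − 76.8 = 51.2→51, 0→0) → #333300

#6D6D00, #5A5A00, #464600, #333300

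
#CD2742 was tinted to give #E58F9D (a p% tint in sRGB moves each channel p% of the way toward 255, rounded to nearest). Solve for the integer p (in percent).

48%

#CD2742 is rgb(205, 39, 66); #E58F9D is rgb(229, 143, 157).
On the G channel (widest range): 143 ≈ 39 + (p/100)(255 − 39), so p ≈ 100×(143 − 39)/(255 − 39) = 10400/216 = 48.15.
p = 48 reproduces all three channels after rounding.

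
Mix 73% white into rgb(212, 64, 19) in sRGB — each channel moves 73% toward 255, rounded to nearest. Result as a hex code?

Lerp each channel 73% toward 255:
  R: 212 + 31.39 = 243.39 → 243
  G: 64 + 139.43 = 203.43 → 203
  B: 19 + 0.73×(255−19) = 19 + 172.28 = 191.28 → 191
rgb(243, 203, 191) = #f3cbbf.

#f3cbbf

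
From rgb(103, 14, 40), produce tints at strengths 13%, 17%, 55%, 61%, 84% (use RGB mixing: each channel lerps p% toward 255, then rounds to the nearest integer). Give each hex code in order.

#7B2D44, #81374D, #BB939E, #C4A1AB, #E7D8DD

13%: (103 + 19.76 = 122.76→123, 14 + 31.33 = 45.33→45, 40 + 27.95 = 67.95→68) → #7B2D44
17%: (103 + 25.84 = 128.84→129, 14 + 40.97 = 54.97→55, 40 + 36.55 = 76.55→77) → #81374D
55%: (103 + 83.6 = 186.6→187, 14 + 132.55 = 146.55→147, 40 + 118.25 = 158.25→158) → #BB939E
61%: (103 + 92.72 = 195.72→196, 14 + 147.01 = 161.01→161, 40 + 131.15 = 171.15→171) → #C4A1AB
84%: (103 + 127.68 = 230.68→231, 14 + 202.44 = 216.44→216, 40 + 180.6 = 220.6→221) → #E7D8DD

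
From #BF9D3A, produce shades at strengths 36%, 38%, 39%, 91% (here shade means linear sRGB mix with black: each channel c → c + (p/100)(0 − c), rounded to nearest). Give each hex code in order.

#7A6425, #766124, #756023, #110E05

#BF9D3A is rgb(191, 157, 58).
36%: (191 − 68.76 = 122.24→122, 157 − 56.52 = 100.48→100, 58 − 20.88 = 37.12→37) → #7A6425
38%: (191 − 72.58 = 118.42→118, 157 − 59.66 = 97.34→97, 58 − 22.04 = 35.96→36) → #766124
39%: (191 − 74.49 = 116.51→117, 157 − 61.23 = 95.77→96, 58 − 22.62 = 35.38→35) → #756023
91%: (191 − 173.81 = 17.19→17, 157 − 142.87 = 14.13→14, 58 − 52.78 = 5.22→5) → #110E05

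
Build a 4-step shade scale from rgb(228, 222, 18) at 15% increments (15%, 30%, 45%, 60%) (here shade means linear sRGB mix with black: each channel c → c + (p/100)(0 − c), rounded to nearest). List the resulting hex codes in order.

15%: (228 − 34.2 = 193.8→194, 222 − 33.3 = 188.7→189, 18 − 2.7 = 15.3→15) → #C2BD0F
30%: (228 − 68.4 = 159.6→160, 222 − 66.6 = 155.4→155, 18 − 5.4 = 12.6→13) → #A09B0D
45%: (228 − 102.6 = 125.4→125, 222 − 99.9 = 122.1→122, 18 − 8.1 = 9.9→10) → #7D7A0A
60%: (228 − 136.8 = 91.2→91, 222 − 133.2 = 88.8→89, 18 − 10.8 = 7.2→7) → #5B5907

#C2BD0F, #A09B0D, #7D7A0A, #5B5907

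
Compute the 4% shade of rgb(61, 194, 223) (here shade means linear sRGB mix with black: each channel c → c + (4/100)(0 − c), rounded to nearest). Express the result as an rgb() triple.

Lerp each channel 4% toward 0:
  R: 61 − 2.44 = 58.56 → 59
  G: 194 − 7.76 = 186.24 → 186
  B: 223 + 0.04×(0−223) = 223 − 8.92 = 214.08 → 214

rgb(59, 186, 214)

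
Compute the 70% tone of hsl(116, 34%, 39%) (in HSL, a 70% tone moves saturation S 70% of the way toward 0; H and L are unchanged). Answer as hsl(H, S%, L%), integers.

S moves 70% from 34 toward 0: 34 − 23.8 = 10.2 → 10.
H and L are unchanged.

hsl(116, 10%, 39%)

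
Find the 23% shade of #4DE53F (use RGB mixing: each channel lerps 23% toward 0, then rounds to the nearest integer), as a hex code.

#4DE53F is rgb(77, 229, 63).
A 23% shade moves each channel 23% toward 0:
  R: 77 − 17.71 = 59.29 → 59
  G: 229 + 0.23×(0−229) = 229 − 52.67 = 176.33 → 176
  B: 63 − 14.49 = 48.51 → 49
rgb(59, 176, 49) = #3BB031.

#3BB031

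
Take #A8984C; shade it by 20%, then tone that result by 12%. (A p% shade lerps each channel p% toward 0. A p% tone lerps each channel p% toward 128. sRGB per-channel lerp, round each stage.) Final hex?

#857B45

#A8984C is rgb(168, 152, 76).
Per channel, c → c + 0.2(0 − c):
  R: 168 − 33.6 = 134.4 → 134
  G: 152 − 30.4 = 121.6 → 122
  B: 76 + 0.2×(0−76) = 76 − 15.2 = 60.8 → 61
After the shade: rgb(134, 122, 61) = #867A3D.
A 12% tone moves each channel 12% toward 128:
  R: 134 − 0.72 = 133.28 → 133
  G: 122 + 0.12×(128−122) = 122 + 0.72 = 122.72 → 123
  B: 61 + 0.12×(128−61) = 61 + 8.04 = 69.04 → 69
rgb(133, 123, 69) = #857B45.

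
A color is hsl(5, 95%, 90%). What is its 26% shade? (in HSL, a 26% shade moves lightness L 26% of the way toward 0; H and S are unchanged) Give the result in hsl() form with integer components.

L moves 26% from 90 toward 0: 90 − 23.4 = 66.6 → 67.
H and S are unchanged.

hsl(5, 95%, 67%)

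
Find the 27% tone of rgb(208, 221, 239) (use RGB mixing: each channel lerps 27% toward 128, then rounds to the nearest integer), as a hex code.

#bac4d1

A 27% tone moves each channel 27% toward 128:
  R: 208 + 0.27×(128−208) = 208 − 21.6 = 186.4 → 186
  G: 221 + 0.27×(128−221) = 221 − 25.11 = 195.89 → 196
  B: 239 + 0.27×(128−239) = 239 − 29.97 = 209.03 → 209
rgb(186, 196, 209) = #bac4d1.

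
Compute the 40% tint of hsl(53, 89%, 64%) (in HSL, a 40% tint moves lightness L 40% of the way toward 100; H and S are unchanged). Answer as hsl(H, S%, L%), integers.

L moves 40% from 64 toward 100: 64 + 14.4 = 78.4 → 78.
H and S are unchanged.

hsl(53, 89%, 78%)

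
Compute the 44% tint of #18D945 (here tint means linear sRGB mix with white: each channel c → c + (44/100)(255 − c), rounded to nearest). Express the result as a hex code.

#18D945 is rgb(24, 217, 69).
Per channel, c → c + 0.44(255 − c):
  R: 24 + 0.44×(255−24) = 24 + 101.64 = 125.64 → 126
  G: 217 + 0.44×(255−217) = 217 + 16.72 = 233.72 → 234
  B: 69 + 0.44×(255−69) = 69 + 81.84 = 150.84 → 151
rgb(126, 234, 151) = #7EEA97.

#7EEA97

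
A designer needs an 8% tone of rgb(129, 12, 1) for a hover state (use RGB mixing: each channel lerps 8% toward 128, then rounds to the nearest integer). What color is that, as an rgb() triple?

Lerp each channel 8% toward 128:
  R: 129 − 0.08 = 128.92 → 129
  G: 12 + 0.08×(128−12) = 12 + 9.28 = 21.28 → 21
  B: 1 + 0.08×(128−1) = 1 + 10.16 = 11.16 → 11

rgb(129, 21, 11)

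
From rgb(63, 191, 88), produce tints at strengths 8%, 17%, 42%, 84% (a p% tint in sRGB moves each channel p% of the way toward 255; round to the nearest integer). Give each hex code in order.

#4EC465, #60CA74, #90DA9E, #E0F5E4

8%: (63 + 15.36 = 78.36→78, 191 + 5.12 = 196.12→196, 88 + 13.36 = 101.36→101) → #4EC465
17%: (63 + 32.64 = 95.64→96, 191 + 10.88 = 201.88→202, 88 + 28.39 = 116.39→116) → #60CA74
42%: (63 + 80.64 = 143.64→144, 191 + 26.88 = 217.88→218, 88 + 70.14 = 158.14→158) → #90DA9E
84%: (63 + 161.28 = 224.28→224, 191 + 53.76 = 244.76→245, 88 + 140.28 = 228.28→228) → #E0F5E4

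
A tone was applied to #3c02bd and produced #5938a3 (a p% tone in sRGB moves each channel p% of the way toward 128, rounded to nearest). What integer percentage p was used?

#3c02bd is rgb(60, 2, 189); #5938a3 is rgb(89, 56, 163).
On the G channel (widest range): 56 ≈ 2 + (p/100)(128 − 2), so p ≈ 100×(56 − 2)/(128 − 2) = 5400/126 = 42.86.
p = 43 reproduces all three channels after rounding.

43%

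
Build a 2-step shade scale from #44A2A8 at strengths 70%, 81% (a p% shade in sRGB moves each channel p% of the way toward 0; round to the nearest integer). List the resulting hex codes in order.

#143132, #0D1F20

#44A2A8 is rgb(68, 162, 168).
70%: (68 − 47.6 = 20.4→20, 162 − 113.4 = 48.6→49, 168 − 117.6 = 50.4→50) → #143132
81%: (68 − 55.08 = 12.92→13, 162 − 131.22 = 30.78→31, 168 − 136.08 = 31.92→32) → #0D1F20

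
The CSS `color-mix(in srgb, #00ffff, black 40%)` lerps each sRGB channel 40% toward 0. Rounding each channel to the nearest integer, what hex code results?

#00ffff is rgb(0, 255, 255).
A 40% shade moves each channel 40% toward 0:
  R: 0 + 0.4×(0−0) = 0 + 0 = 0 → 0
  G: 255 − 102 = 153 → 153
  B: 255 + 0.4×(0−255) = 255 − 102 = 153 → 153
rgb(0, 153, 153) = #009999.

#009999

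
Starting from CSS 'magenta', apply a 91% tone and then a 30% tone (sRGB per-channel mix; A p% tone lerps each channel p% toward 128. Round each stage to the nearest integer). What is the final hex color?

#887888

CSS magenta is rgb(255, 0, 255).
Lerp each channel 91% toward 128:
  R: 255 − 115.57 = 139.43 → 139
  G: 0 + 0.91×(128−0) = 0 + 116.48 = 116.48 → 116
  B: 255 + 0.91×(128−255) = 255 − 115.57 = 139.43 → 139
After the tone: rgb(139, 116, 139) = #8B748B.
Per channel, c → c + 0.3(128 − c):
  R: 139 + 0.3×(128−139) = 139 − 3.3 = 135.7 → 136
  G: 116 + 3.6 = 119.6 → 120
  B: 139 + 0.3×(128−139) = 139 − 3.3 = 135.7 → 136
rgb(136, 120, 136) = #887888.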